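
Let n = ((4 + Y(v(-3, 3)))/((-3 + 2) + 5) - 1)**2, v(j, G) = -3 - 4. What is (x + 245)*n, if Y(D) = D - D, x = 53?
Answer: 0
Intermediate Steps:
v(j, G) = -7
Y(D) = 0
n = 0 (n = ((4 + 0)/((-3 + 2) + 5) - 1)**2 = (4/(-1 + 5) - 1)**2 = (4/4 - 1)**2 = (4*(1/4) - 1)**2 = (1 - 1)**2 = 0**2 = 0)
(x + 245)*n = (53 + 245)*0 = 298*0 = 0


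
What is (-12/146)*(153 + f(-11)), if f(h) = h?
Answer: -852/73 ≈ -11.671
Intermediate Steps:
(-12/146)*(153 + f(-11)) = (-12/146)*(153 - 11) = -12*1/146*142 = -6/73*142 = -852/73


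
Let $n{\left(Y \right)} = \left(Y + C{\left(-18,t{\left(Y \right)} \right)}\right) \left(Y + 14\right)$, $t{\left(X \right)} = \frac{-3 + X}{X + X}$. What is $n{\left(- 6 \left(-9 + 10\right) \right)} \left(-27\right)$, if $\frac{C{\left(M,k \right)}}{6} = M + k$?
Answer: $23652$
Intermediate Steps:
$t{\left(X \right)} = \frac{-3 + X}{2 X}$
$C{\left(M,k \right)} = 6 M + 6 k$ ($C{\left(M,k \right)} = 6 \left(M + k\right) = 6 M + 6 k$)
$n{\left(Y \right)} = \left(14 + Y\right) \left(-108 + Y + \frac{3 \left(-3 + Y\right)}{Y}\right)$ ($n{\left(Y \right)} = \left(Y + \left(6 \left(-18\right) + 6 \frac{-3 + Y}{2 Y}\right)\right) \left(Y + 14\right) = \left(Y - \left(108 - \frac{3 \left(-3 + Y\right)}{Y}\right)\right) \left(14 + Y\right) = \left(-108 + Y + \frac{3 \left(-3 + Y\right)}{Y}\right) \left(14 + Y\right) = \left(14 + Y\right) \left(-108 + Y + \frac{3 \left(-3 + Y\right)}{Y}\right)$)
$n{\left(- 6 \left(-9 + 10\right) \right)} \left(-27\right) = \left(-1479 + \left(- 6 \left(-9 + 10\right)\right)^{2} - \frac{126}{\left(-6\right) \left(-9 + 10\right)} - 91 \left(- 6 \left(-9 + 10\right)\right)\right) \left(-27\right) = \left(-1479 + \left(\left(-6\right) 1\right)^{2} - \frac{126}{\left(-6\right) 1} - 91 \left(\left(-6\right) 1\right)\right) \left(-27\right) = \left(-1479 + \left(-6\right)^{2} - \frac{126}{-6} - -546\right) \left(-27\right) = \left(-1479 + 36 - -21 + 546\right) \left(-27\right) = \left(-1479 + 36 + 21 + 546\right) \left(-27\right) = \left(-876\right) \left(-27\right) = 23652$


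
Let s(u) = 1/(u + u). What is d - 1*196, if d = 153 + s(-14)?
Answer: -1205/28 ≈ -43.036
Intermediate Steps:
s(u) = 1/(2*u)
d = 4283/28 (d = 153 + (1/2)/(-14) = 153 + (1/2)*(-1/14) = 153 - 1/28 = 4283/28 ≈ 152.96)
d - 1*196 = 4283/28 - 1*196 = 4283/28 - 196 = -1205/28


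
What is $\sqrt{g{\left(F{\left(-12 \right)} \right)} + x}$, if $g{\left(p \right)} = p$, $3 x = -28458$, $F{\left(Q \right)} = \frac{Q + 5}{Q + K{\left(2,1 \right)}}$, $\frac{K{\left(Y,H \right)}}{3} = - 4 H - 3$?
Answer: $\frac{i \sqrt{10330023}}{33} \approx 97.395 i$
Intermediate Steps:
$K{\left(Y,H \right)} = -9 - 12 H$ ($K{\left(Y,H \right)} = 3 \left(- 4 H - 3\right) = 3 \left(-3 - 4 H\right) = -9 - 12 H$)
$F{\left(Q \right)} = \frac{5 + Q}{-21 + Q}$ ($F{\left(Q \right)} = \frac{Q + 5}{Q - 21} = \frac{5 + Q}{Q - 21} = \frac{5 + Q}{-21 + Q}$)
$x = -9486$ ($x = \frac{1}{3} \left(-28458\right) = -9486$)
$\sqrt{g{\left(F{\left(-12 \right)} \right)} + x} = \sqrt{\frac{5 - 12}{-21 - 12} - 9486} = \sqrt{\frac{1}{-33} \left(-7\right) - 9486} = \sqrt{\left(- \frac{1}{33}\right) \left(-7\right) - 9486} = \sqrt{\frac{7}{33} - 9486} = \sqrt{- \frac{313031}{33}} = \frac{i \sqrt{10330023}}{33}$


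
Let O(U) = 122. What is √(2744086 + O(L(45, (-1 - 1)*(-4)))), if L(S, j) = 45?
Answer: 12*√19057 ≈ 1656.6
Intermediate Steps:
√(2744086 + O(L(45, (-1 - 1)*(-4)))) = √(2744086 + 122) = √2744208 = 12*√19057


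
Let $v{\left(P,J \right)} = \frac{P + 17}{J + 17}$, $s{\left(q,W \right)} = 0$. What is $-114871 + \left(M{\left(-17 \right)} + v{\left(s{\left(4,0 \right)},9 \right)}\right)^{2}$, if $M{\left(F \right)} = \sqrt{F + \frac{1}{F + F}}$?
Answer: $- \frac{1320288321}{11492} + \frac{i \sqrt{19686}}{26} \approx -1.1489 \cdot 10^{5} + 5.3964 i$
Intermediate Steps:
$v{\left(P,J \right)} = \frac{17 + P}{17 + J}$
$M{\left(F \right)} = \sqrt{F + \frac{1}{2 F}}$
$-114871 + \left(M{\left(-17 \right)} + v{\left(s{\left(4,0 \right)},9 \right)}\right)^{2} = -114871 + \left(\frac{\sqrt{\frac{2}{-17} + 4 \left(-17\right)}}{2} + \frac{17 + 0}{17 + 9}\right)^{2} = -114871 + \left(\frac{\sqrt{2 \left(- \frac{1}{17}\right) - 68}}{2} + \frac{1}{26} \cdot 17\right)^{2} = -114871 + \left(\frac{\sqrt{- \frac{2}{17} - 68}}{2} + \frac{1}{26} \cdot 17\right)^{2} = -114871 + \left(\frac{\sqrt{- \frac{1158}{17}}}{2} + \frac{17}{26}\right)^{2} = -114871 + \left(\frac{\frac{1}{17} i \sqrt{19686}}{2} + \frac{17}{26}\right)^{2} = -114871 + \left(\frac{i \sqrt{19686}}{34} + \frac{17}{26}\right)^{2} = -114871 + \left(\frac{17}{26} + \frac{i \sqrt{19686}}{34}\right)^{2}$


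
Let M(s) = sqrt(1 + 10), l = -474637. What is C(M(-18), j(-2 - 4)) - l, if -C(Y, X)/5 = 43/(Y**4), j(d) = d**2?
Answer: 57430862/121 ≈ 4.7464e+5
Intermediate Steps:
M(s) = sqrt(11)
C(Y, X) = -215/Y**4 (C(Y, X) = -215/(Y**4) = -215/Y**4)
C(M(-18), j(-2 - 4)) - l = -215/(sqrt(11))**4 - 1*(-474637) = -215*1/121 + 474637 = -215/121 + 474637 = 57430862/121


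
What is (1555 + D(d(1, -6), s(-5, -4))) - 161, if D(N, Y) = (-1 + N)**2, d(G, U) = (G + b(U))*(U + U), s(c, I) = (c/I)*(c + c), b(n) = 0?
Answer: 1563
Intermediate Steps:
s(c, I) = 2*c**2/I (s(c, I) = (c/I)*(2*c) = 2*c**2/I)
d(G, U) = 2*G*U (d(G, U) = (G + 0)*(U + U) = G*(2*U) = 2*G*U)
(1555 + D(d(1, -6), s(-5, -4))) - 161 = (1555 + (-1 + 2*1*(-6))**2) - 161 = (1555 + (-1 - 12)**2) - 161 = (1555 + (-13)**2) - 161 = (1555 + 169) - 161 = 1724 - 161 = 1563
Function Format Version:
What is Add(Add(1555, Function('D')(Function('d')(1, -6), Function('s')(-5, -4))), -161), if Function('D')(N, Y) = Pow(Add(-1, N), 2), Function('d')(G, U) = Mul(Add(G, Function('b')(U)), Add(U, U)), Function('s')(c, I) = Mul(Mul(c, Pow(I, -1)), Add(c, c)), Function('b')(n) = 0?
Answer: 1563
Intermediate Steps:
Function('s')(c, I) = Mul(2, Pow(I, -1), Pow(c, 2)) (Function('s')(c, I) = Mul(Mul(c, Pow(I, -1)), Mul(2, c)) = Mul(2, Pow(I, -1), Pow(c, 2)))
Function('d')(G, U) = Mul(2, G, U) (Function('d')(G, U) = Mul(Add(G, 0), Add(U, U)) = Mul(G, Mul(2, U)) = Mul(2, G, U))
Add(Add(1555, Function('D')(Function('d')(1, -6), Function('s')(-5, -4))), -161) = Add(Add(1555, Pow(Add(-1, Mul(2, 1, -6)), 2)), -161) = Add(Add(1555, Pow(Add(-1, -12), 2)), -161) = Add(Add(1555, Pow(-13, 2)), -161) = Add(Add(1555, 169), -161) = Add(1724, -161) = 1563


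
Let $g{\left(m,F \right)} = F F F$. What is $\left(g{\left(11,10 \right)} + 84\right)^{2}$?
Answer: $1175056$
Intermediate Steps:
$g{\left(m,F \right)} = F^{3}$ ($g{\left(m,F \right)} = F^{2} F = F^{3}$)
$\left(g{\left(11,10 \right)} + 84\right)^{2} = \left(10^{3} + 84\right)^{2} = \left(1000 + 84\right)^{2} = 1084^{2} = 1175056$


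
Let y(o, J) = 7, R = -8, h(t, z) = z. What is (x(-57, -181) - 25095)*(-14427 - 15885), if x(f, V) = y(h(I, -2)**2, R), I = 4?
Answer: 760467456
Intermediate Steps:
x(f, V) = 7
(x(-57, -181) - 25095)*(-14427 - 15885) = (7 - 25095)*(-14427 - 15885) = -25088*(-30312) = 760467456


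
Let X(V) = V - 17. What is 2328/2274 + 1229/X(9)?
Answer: -462687/3032 ≈ -152.60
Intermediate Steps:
X(V) = -17 + V
2328/2274 + 1229/X(9) = 2328/2274 + 1229/(-17 + 9) = 2328*(1/2274) + 1229/(-8) = 388/379 + 1229*(-1/8) = 388/379 - 1229/8 = -462687/3032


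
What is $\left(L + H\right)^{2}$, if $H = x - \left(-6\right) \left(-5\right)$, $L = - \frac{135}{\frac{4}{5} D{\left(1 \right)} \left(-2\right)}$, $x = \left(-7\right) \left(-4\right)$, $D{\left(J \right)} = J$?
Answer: $\frac{434281}{64} \approx 6785.6$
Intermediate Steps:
$x = 28$
$L = \frac{675}{8}$ ($L = - \frac{135}{\frac{4}{5} \cdot 1 \left(-2\right)} = - \frac{135}{\frac{4}{5} \left(-2\right)} = - \frac{135}{- \frac{8}{5}} = \left(-135\right) \left(- \frac{5}{8}\right) = \frac{675}{8} \approx 84.375$)
$H = -2$ ($H = 28 - \left(-6\right) \left(-5\right) = 28 - 30 = -2$)
$\left(L + H\right)^{2} = \left(\frac{675}{8} - 2\right)^{2} = \left(\frac{659}{8}\right)^{2} = \frac{434281}{64}$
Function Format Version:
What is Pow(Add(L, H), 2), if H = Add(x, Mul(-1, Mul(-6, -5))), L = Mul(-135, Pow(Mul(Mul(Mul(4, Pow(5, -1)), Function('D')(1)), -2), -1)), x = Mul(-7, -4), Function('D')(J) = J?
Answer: Rational(434281, 64) ≈ 6785.6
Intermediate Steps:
x = 28
L = Rational(675, 8) (L = Mul(-135, Pow(Mul(Mul(Mul(4, Pow(5, -1)), 1), -2), -1)) = Mul(-135, Pow(Mul(Mul(Mul(4, Rational(1, 5)), 1), -2), -1)) = Mul(-135, Pow(Mul(Mul(Rational(4, 5), 1), -2), -1)) = Mul(-135, Pow(Mul(Rational(4, 5), -2), -1)) = Mul(-135, Pow(Rational(-8, 5), -1)) = Mul(-135, Rational(-5, 8)) = Rational(675, 8) ≈ 84.375)
H = -2 (H = Add(28, Mul(-1, Mul(-6, -5))) = Add(28, Mul(-1, 30)) = Add(28, -30) = -2)
Pow(Add(L, H), 2) = Pow(Add(Rational(675, 8), -2), 2) = Pow(Rational(659, 8), 2) = Rational(434281, 64)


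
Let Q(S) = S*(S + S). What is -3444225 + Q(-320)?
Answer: -3239425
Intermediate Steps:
Q(S) = 2*S**2 (Q(S) = S*(2*S) = 2*S**2)
-3444225 + Q(-320) = -3444225 + 2*(-320)**2 = -3444225 + 2*102400 = -3444225 + 204800 = -3239425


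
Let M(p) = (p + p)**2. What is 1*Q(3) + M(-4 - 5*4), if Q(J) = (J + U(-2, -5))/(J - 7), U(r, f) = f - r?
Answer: 2304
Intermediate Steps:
M(p) = 4*p**2 (M(p) = (2*p)**2 = 4*p**2)
Q(J) = (-3 + J)/(-7 + J) (Q(J) = (J + (-5 - 1*(-2)))/(J - 7) = (J + (-5 + 2))/(-7 + J) = (J - 3)/(-7 + J) = (-3 + J)/(-7 + J))
1*Q(3) + M(-4 - 5*4) = 1*((-3 + 3)/(-7 + 3)) + 4*(-4 - 5*4)**2 = 1*(0/(-4)) + 4*(-4 - 20)**2 = 1*(-1/4*0) + 4*(-24)**2 = 1*0 + 4*576 = 0 + 2304 = 2304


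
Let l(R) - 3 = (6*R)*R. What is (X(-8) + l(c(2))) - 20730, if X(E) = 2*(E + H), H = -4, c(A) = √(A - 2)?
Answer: -20751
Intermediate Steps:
c(A) = √(-2 + A)
l(R) = 3 + 6*R² (l(R) = 3 + (6*R)*R = 3 + 6*R²)
X(E) = -8 + 2*E (X(E) = 2*(E - 4) = 2*(-4 + E) = -8 + 2*E)
(X(-8) + l(c(2))) - 20730 = ((-8 + 2*(-8)) + (3 + 6*(√(-2 + 2))²)) - 20730 = ((-8 - 16) + (3 + 6*(√0)²)) - 20730 = (-24 + (3 + 6*0²)) - 20730 = (-24 + (3 + 6*0)) - 20730 = (-24 + (3 + 0)) - 20730 = (-24 + 3) - 20730 = -21 - 20730 = -20751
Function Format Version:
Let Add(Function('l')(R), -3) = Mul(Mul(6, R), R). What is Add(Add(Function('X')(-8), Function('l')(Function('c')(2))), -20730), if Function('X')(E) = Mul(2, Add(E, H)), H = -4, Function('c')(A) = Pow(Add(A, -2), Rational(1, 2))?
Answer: -20751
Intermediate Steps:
Function('c')(A) = Pow(Add(-2, A), Rational(1, 2))
Function('l')(R) = Add(3, Mul(6, Pow(R, 2))) (Function('l')(R) = Add(3, Mul(Mul(6, R), R)) = Add(3, Mul(6, Pow(R, 2))))
Function('X')(E) = Add(-8, Mul(2, E)) (Function('X')(E) = Mul(2, Add(E, -4)) = Mul(2, Add(-4, E)) = Add(-8, Mul(2, E)))
Add(Add(Function('X')(-8), Function('l')(Function('c')(2))), -20730) = Add(Add(Add(-8, Mul(2, -8)), Add(3, Mul(6, Pow(Pow(Add(-2, 2), Rational(1, 2)), 2)))), -20730) = Add(Add(Add(-8, -16), Add(3, Mul(6, Pow(Pow(0, Rational(1, 2)), 2)))), -20730) = Add(Add(-24, Add(3, Mul(6, Pow(0, 2)))), -20730) = Add(Add(-24, Add(3, Mul(6, 0))), -20730) = Add(Add(-24, Add(3, 0)), -20730) = Add(Add(-24, 3), -20730) = Add(-21, -20730) = -20751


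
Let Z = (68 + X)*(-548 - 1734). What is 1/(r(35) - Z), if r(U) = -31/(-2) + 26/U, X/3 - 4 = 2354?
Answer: 70/1140864217 ≈ 6.1357e-8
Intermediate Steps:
X = 7074 (X = 12 + 3*2354 = 12 + 7062 = 7074)
Z = -16298044 (Z = (68 + 7074)*(-548 - 1734) = 7142*(-2282) = -16298044)
r(U) = 31/2 + 26/U (r(U) = -31*(-½) + 26/U = 31/2 + 26/U)
1/(r(35) - Z) = 1/((31/2 + 26/35) - 1*(-16298044)) = 1/((31/2 + 26*(1/35)) + 16298044) = 1/((31/2 + 26/35) + 16298044) = 1/(1137/70 + 16298044) = 1/(1140864217/70) = 70/1140864217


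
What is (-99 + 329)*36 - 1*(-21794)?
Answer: 30074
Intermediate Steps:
(-99 + 329)*36 - 1*(-21794) = 230*36 + 21794 = 8280 + 21794 = 30074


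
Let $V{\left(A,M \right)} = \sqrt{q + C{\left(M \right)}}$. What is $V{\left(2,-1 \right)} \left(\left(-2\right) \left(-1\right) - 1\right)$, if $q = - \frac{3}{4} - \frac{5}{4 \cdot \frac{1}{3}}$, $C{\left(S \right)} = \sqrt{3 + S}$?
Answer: $\frac{\sqrt{-18 + 4 \sqrt{2}}}{2} \approx 1.7566 i$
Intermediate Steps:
$q = - \frac{9}{2}$ ($q = \left(-3\right) \frac{1}{4} - \frac{5}{4 \cdot \frac{1}{3}} = - \frac{3}{4} - \frac{5}{\frac{4}{3}} = - \frac{3}{4} - \frac{15}{4} = - \frac{9}{2} \approx -4.5$)
$V{\left(A,M \right)} = \sqrt{- \frac{9}{2} + \sqrt{3 + M}}$
$V{\left(2,-1 \right)} \left(\left(-2\right) \left(-1\right) - 1\right) = \frac{\sqrt{-18 + 4 \sqrt{3 - 1}}}{2} \left(\left(-2\right) \left(-1\right) - 1\right) = \frac{\sqrt{-18 + 4 \sqrt{2}}}{2} \left(2 - 1\right) = \frac{\sqrt{-18 + 4 \sqrt{2}}}{2} \cdot 1 = \frac{\sqrt{-18 + 4 \sqrt{2}}}{2}$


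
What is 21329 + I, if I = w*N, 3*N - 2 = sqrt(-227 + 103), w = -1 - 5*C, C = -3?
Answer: 64015/3 + 28*I*sqrt(31)/3 ≈ 21338.0 + 51.966*I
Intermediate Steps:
w = 14 (w = -1 - 5*(-3) = -1 + 15 = 14)
N = 2/3 + 2*I*sqrt(31)/3 (N = 2/3 + sqrt(-227 + 103)/3 = 2/3 + sqrt(-124)/3 = 2/3 + (2*I*sqrt(31))/3 = 2/3 + 2*I*sqrt(31)/3 ≈ 0.66667 + 3.7118*I)
I = 28/3 + 28*I*sqrt(31)/3 (I = 14*(2/3 + 2*I*sqrt(31)/3) = 28/3 + 28*I*sqrt(31)/3 ≈ 9.3333 + 51.966*I)
21329 + I = 21329 + (28/3 + 28*I*sqrt(31)/3) = 64015/3 + 28*I*sqrt(31)/3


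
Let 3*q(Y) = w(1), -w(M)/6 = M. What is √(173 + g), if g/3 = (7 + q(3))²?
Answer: 2*√62 ≈ 15.748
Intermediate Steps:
w(M) = -6*M
q(Y) = -2 (q(Y) = (-6*1)/3 = (⅓)*(-6) = -2)
g = 75 (g = 3*(7 - 2)² = 3*5² = 3*25 = 75)
√(173 + g) = √(173 + 75) = √248 = 2*√62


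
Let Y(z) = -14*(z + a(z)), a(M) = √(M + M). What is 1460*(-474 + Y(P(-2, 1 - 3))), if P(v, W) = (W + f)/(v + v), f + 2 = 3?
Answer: -697150 - 10220*√2 ≈ -7.1160e+5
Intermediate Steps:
f = 1 (f = -2 + 3 = 1)
P(v, W) = (1 + W)/(2*v) (P(v, W) = (W + 1)/(v + v) = (1 + W)/((2*v)) = (1 + W)*(1/(2*v)) = (1 + W)/(2*v))
a(M) = √2*√M (a(M) = √(2*M) = √2*√M)
Y(z) = -14*z - 14*√2*√z (Y(z) = -14*(z + √2*√z) = -14*z - 14*√2*√z)
1460*(-474 + Y(P(-2, 1 - 3))) = 1460*(-474 + (-7*(1 + (1 - 3))/(-2) - 14*√2*√((½)*(1 + (1 - 3))/(-2)))) = 1460*(-474 + (-7*(-1)*(1 - 2)/2 - 14*√2*√((½)*(-½)*(1 - 2)))) = 1460*(-474 + (-7*(-1)*(-1)/2 - 14*√2*√((½)*(-½)*(-1)))) = 1460*(-474 + (-14*¼ - 14*√2*√(¼))) = 1460*(-474 + (-7/2 - 14*√2*½)) = 1460*(-474 + (-7/2 - 7*√2)) = 1460*(-955/2 - 7*√2) = -697150 - 10220*√2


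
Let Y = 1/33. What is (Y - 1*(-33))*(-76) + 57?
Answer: -80959/33 ≈ -2453.3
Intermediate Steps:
Y = 1/33 ≈ 0.030303
(Y - 1*(-33))*(-76) + 57 = (1/33 - 1*(-33))*(-76) + 57 = (1/33 + 33)*(-76) + 57 = (1090/33)*(-76) + 57 = -82840/33 + 57 = -80959/33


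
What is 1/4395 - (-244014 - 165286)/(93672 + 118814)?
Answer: 899542993/466937985 ≈ 1.9265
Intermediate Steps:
1/4395 - (-244014 - 165286)/(93672 + 118814) = 1/4395 - (-409300)/212486 = 1/4395 - 1*(-204650/106243) = 1/4395 + 204650/106243 = 899542993/466937985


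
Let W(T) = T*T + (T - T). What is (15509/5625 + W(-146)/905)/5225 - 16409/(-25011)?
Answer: 98721654284/149327828125 ≈ 0.66111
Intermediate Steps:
W(T) = T**2 (W(T) = T**2 + 0 = T**2)
(15509/5625 + W(-146)/905)/5225 - 16409/(-25011) = (15509/5625 + (-146)**2/905)/5225 - 16409/(-25011) = (15509*(1/5625) + 21316*(1/905))*(1/5225) - 16409*(-1/25011) = (15509/5625 + 21316/905)*(1/5225) + 16409/25011 = (26787629/1018125)*(1/5225) + 16409/25011 = 2435239/483609375 + 16409/25011 = 98721654284/149327828125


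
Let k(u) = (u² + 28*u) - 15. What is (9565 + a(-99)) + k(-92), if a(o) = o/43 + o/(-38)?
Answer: 25226187/1634 ≈ 15438.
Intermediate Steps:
k(u) = -15 + u² + 28*u
a(o) = -5*o/1634 (a(o) = o*(1/43) + o*(-1/38) = o/43 - o/38 = -5*o/1634)
(9565 + a(-99)) + k(-92) = (9565 - 5/1634*(-99)) + (-15 + (-92)² + 28*(-92)) = (9565 + 495/1634) + (-15 + 8464 - 2576) = 15629705/1634 + 5873 = 25226187/1634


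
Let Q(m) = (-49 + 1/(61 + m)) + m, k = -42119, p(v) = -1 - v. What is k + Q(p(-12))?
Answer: -3035303/72 ≈ -42157.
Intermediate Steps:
Q(m) = -49 + m + 1/(61 + m)
k + Q(p(-12)) = -42119 + (-2988 + (-1 - 1*(-12))² + 12*(-1 - 1*(-12)))/(61 + (-1 - 1*(-12))) = -42119 + (-2988 + (-1 + 12)² + 12*(-1 + 12))/(61 + (-1 + 12)) = -42119 + (-2988 + 11² + 12*11)/(61 + 11) = -42119 + (-2988 + 121 + 132)/72 = -42119 + (1/72)*(-2735) = -42119 - 2735/72 = -3035303/72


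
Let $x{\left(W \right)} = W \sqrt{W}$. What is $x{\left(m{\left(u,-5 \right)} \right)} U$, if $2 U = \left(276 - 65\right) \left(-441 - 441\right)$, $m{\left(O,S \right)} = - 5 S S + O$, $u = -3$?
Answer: $95284224 i \sqrt{2} \approx 1.3475 \cdot 10^{8} i$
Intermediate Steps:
$m{\left(O,S \right)} = O - 5 S^{2}$ ($m{\left(O,S \right)} = - 5 S^{2} + O = O - 5 S^{2}$)
$x{\left(W \right)} = W^{\frac{3}{2}}$
$U = -93051$ ($U = \frac{\left(276 - 65\right) \left(-441 - 441\right)}{2} = \frac{211 \left(-882\right)}{2} = \frac{1}{2} \left(-186102\right) = -93051$)
$x{\left(m{\left(u,-5 \right)} \right)} U = \left(-3 - 5 \left(-5\right)^{2}\right)^{\frac{3}{2}} \left(-93051\right) = \left(-3 - 125\right)^{\frac{3}{2}} \left(-93051\right) = \left(-128\right)^{\frac{3}{2}} \left(-93051\right) = - 1024 i \sqrt{2} \left(-93051\right) = 95284224 i \sqrt{2}$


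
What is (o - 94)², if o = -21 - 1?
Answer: 13456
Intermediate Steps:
o = -22
(o - 94)² = (-22 - 94)² = (-116)² = 13456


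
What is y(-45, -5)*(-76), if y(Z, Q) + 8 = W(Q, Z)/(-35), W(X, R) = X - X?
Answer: 608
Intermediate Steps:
W(X, R) = 0
y(Z, Q) = -8 (y(Z, Q) = -8 + 0/(-35) = -8 + 0*(-1/35) = -8 + 0 = -8)
y(-45, -5)*(-76) = -8*(-76) = 608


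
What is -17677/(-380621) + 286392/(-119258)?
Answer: -53449342883/22696049609 ≈ -2.3550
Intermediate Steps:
-17677/(-380621) + 286392/(-119258) = -17677*(-1/380621) + 286392*(-1/119258) = 17677/380621 - 143196/59629 = -53449342883/22696049609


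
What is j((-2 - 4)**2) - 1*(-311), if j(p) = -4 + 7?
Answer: 314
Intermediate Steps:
j(p) = 3
j((-2 - 4)**2) - 1*(-311) = 3 - 1*(-311) = 3 + 311 = 314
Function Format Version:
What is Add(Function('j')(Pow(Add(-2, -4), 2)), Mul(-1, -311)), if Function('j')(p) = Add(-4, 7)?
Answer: 314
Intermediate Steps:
Function('j')(p) = 3
Add(Function('j')(Pow(Add(-2, -4), 2)), Mul(-1, -311)) = Add(3, Mul(-1, -311)) = Add(3, 311) = 314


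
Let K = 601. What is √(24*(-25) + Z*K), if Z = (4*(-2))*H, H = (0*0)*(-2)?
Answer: 10*I*√6 ≈ 24.495*I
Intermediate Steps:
H = 0 (H = 0*(-2) = 0)
Z = 0 (Z = (4*(-2))*0 = -8*0 = 0)
√(24*(-25) + Z*K) = √(24*(-25) + 0*601) = √(-600 + 0) = √(-600) = 10*I*√6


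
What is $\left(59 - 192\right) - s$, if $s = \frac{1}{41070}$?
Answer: $- \frac{5462311}{41070} \approx -133.0$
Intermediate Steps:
$s = \frac{1}{41070} \approx 2.4349 \cdot 10^{-5}$
$\left(59 - 192\right) - s = \left(59 - 192\right) - \frac{1}{41070} = -133 - \frac{1}{41070} = - \frac{5462311}{41070}$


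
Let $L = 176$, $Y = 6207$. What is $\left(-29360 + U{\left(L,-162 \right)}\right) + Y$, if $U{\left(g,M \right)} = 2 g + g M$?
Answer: $-51313$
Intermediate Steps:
$U{\left(g,M \right)} = 2 g + M g$
$\left(-29360 + U{\left(L,-162 \right)}\right) + Y = \left(-29360 + 176 \left(2 - 162\right)\right) + 6207 = \left(-29360 + 176 \left(-160\right)\right) + 6207 = \left(-29360 - 28160\right) + 6207 = -57520 + 6207 = -51313$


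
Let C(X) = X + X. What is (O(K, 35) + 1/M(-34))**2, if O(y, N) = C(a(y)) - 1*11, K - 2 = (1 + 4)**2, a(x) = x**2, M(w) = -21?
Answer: 923308996/441 ≈ 2.0937e+6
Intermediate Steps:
K = 27 (K = 2 + (1 + 4)**2 = 2 + 5**2 = 2 + 25 = 27)
C(X) = 2*X
O(y, N) = -11 + 2*y**2 (O(y, N) = 2*y**2 - 1*11 = 2*y**2 - 11 = -11 + 2*y**2)
(O(K, 35) + 1/M(-34))**2 = ((-11 + 2*27**2) + 1/(-21))**2 = ((-11 + 2*729) - 1/21)**2 = ((-11 + 1458) - 1/21)**2 = (1447 - 1/21)**2 = (30386/21)**2 = 923308996/441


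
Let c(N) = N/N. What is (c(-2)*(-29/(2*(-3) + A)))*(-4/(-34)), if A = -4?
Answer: 29/85 ≈ 0.34118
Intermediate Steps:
c(N) = 1
(c(-2)*(-29/(2*(-3) + A)))*(-4/(-34)) = (1*(-29/(2*(-3) - 4)))*(-4/(-34)) = (1*(-29/(-6 - 4)))*(-4*(-1/34)) = (1*(-29/(-10)))*(2/17) = (1*(-29*(-⅒)))*(2/17) = (1*(29/10))*(2/17) = (29/10)*(2/17) = 29/85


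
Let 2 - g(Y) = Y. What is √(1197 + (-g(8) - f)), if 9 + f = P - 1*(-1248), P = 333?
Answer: 3*I*√41 ≈ 19.209*I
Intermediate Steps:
g(Y) = 2 - Y
f = 1572 (f = -9 + (333 - 1*(-1248)) = -9 + (333 + 1248) = -9 + 1581 = 1572)
√(1197 + (-g(8) - f)) = √(1197 + (-(2 - 1*8) - 1*1572)) = √(1197 + (-(2 - 8) - 1572)) = √(1197 + (-1*(-6) - 1572)) = √(1197 + (6 - 1572)) = √(1197 - 1566) = √(-369) = 3*I*√41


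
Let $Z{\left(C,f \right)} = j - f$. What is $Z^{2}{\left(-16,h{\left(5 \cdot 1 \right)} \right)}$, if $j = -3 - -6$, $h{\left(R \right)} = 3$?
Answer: $0$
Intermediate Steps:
$j = 3$ ($j = -3 + 6 = 3$)
$Z{\left(C,f \right)} = 3 - f$
$Z^{2}{\left(-16,h{\left(5 \cdot 1 \right)} \right)} = \left(3 - 3\right)^{2} = 0^{2} = 0$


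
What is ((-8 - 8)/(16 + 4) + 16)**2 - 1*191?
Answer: 1001/25 ≈ 40.040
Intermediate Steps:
((-8 - 8)/(16 + 4) + 16)**2 - 1*191 = (-16/20 + 16)**2 - 191 = (-16*1/20 + 16)**2 - 191 = (-4/5 + 16)**2 - 191 = (76/5)**2 - 191 = 5776/25 - 191 = 1001/25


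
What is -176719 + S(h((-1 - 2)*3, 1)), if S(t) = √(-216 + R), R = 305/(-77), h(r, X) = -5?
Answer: -176719 + I*√1304149/77 ≈ -1.7672e+5 + 14.831*I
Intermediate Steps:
R = -305/77 (R = 305*(-1/77) = -305/77 ≈ -3.9610)
S(t) = I*√1304149/77 (S(t) = √(-216 - 305/77) = √(-16937/77) = I*√1304149/77)
-176719 + S(h((-1 - 2)*3, 1)) = -176719 + I*√1304149/77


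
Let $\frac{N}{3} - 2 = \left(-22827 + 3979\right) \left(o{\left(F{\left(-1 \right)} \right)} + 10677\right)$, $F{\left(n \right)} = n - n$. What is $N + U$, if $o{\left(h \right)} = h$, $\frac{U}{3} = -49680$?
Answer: $-603869322$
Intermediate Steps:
$U = -149040$ ($U = 3 \left(-49680\right) = -149040$)
$F{\left(n \right)} = 0$
$N = -603720282$ ($N = 6 + 3 \left(-22827 + 3979\right) \left(0 + 10677\right) = 6 + 3 \left(\left(-18848\right) 10677\right) = 6 + 3 \left(-201240096\right) = 6 - 603720288 = -603720282$)
$N + U = -603720282 - 149040 = -603869322$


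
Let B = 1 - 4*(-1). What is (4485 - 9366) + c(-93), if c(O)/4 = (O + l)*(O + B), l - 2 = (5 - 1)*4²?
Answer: 4623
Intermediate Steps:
l = 66 (l = 2 + (5 - 1)*4² = 2 + 4*16 = 2 + 64 = 66)
B = 5 (B = 1 + 4 = 5)
c(O) = 4*(5 + O)*(66 + O) (c(O) = 4*((O + 66)*(O + 5)) = 4*((66 + O)*(5 + O)) = 4*((5 + O)*(66 + O)) = 4*(5 + O)*(66 + O))
(4485 - 9366) + c(-93) = (4485 - 9366) + (1320 + 4*(-93)² + 284*(-93)) = -4881 + (1320 + 4*8649 - 26412) = -4881 + (1320 + 34596 - 26412) = -4881 + 9504 = 4623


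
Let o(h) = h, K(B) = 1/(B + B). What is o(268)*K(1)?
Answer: 134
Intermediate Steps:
K(B) = 1/(2*B)
o(268)*K(1) = 268*((1/2)/1) = 268*((1/2)*1) = 268*(1/2) = 134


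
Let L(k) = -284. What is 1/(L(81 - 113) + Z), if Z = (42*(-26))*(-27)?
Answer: 1/29200 ≈ 3.4247e-5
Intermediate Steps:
Z = 29484 (Z = -1092*(-27) = 29484)
1/(L(81 - 113) + Z) = 1/(-284 + 29484) = 1/29200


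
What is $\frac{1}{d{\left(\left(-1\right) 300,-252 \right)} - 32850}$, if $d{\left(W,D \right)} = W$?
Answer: $- \frac{1}{33150} \approx -3.0166 \cdot 10^{-5}$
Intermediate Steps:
$\frac{1}{d{\left(\left(-1\right) 300,-252 \right)} - 32850} = \frac{1}{\left(-1\right) 300 - 32850} = \frac{1}{-300 - 32850} = \frac{1}{-33150} = - \frac{1}{33150}$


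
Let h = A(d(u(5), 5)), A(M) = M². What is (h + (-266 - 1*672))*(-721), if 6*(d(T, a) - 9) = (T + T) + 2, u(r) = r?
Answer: 589057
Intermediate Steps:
d(T, a) = 28/3 + T/3 (d(T, a) = 9 + ((T + T) + 2)/6 = 9 + (2*T + 2)/6 = 9 + (2 + 2*T)/6 = 9 + (⅓ + T/3) = 28/3 + T/3)
h = 121 (h = (28/3 + (⅓)*5)² = (28/3 + 5/3)² = 11² = 121)
(h + (-266 - 1*672))*(-721) = (121 + (-266 - 1*672))*(-721) = (121 + (-266 - 672))*(-721) = (121 - 938)*(-721) = -817*(-721) = 589057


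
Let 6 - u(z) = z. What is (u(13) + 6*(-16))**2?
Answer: 10609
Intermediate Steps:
u(z) = 6 - z
(u(13) + 6*(-16))**2 = ((6 - 1*13) + 6*(-16))**2 = ((6 - 13) - 96)**2 = (-7 - 96)**2 = (-103)**2 = 10609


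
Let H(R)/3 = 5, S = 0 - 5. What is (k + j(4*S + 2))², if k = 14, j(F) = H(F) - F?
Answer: 2209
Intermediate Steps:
S = -5
H(R) = 15 (H(R) = 3*5 = 15)
j(F) = 15 - F
(k + j(4*S + 2))² = (14 + (15 - (4*(-5) + 2)))² = (14 + (15 - (-20 + 2)))² = (14 + (15 - 1*(-18)))² = (14 + (15 + 18))² = (14 + 33)² = 47² = 2209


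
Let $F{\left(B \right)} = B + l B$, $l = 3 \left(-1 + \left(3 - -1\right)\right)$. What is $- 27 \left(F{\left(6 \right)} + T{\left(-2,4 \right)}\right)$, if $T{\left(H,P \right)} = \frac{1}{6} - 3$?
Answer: $- \frac{3087}{2} \approx -1543.5$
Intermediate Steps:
$l = 9$ ($l = 3 \left(-1 + \left(3 + 1\right)\right) = 3 \left(-1 + 4\right) = 3 \cdot 3 = 9$)
$F{\left(B \right)} = 10 B$ ($F{\left(B \right)} = B + 9 B = 10 B$)
$T{\left(H,P \right)} = - \frac{17}{6}$ ($T{\left(H,P \right)} = \frac{1}{6} - 3 = - \frac{17}{6}$)
$- 27 \left(F{\left(6 \right)} + T{\left(-2,4 \right)}\right) = - 27 \left(10 \cdot 6 - \frac{17}{6}\right) = - 27 \left(60 - \frac{17}{6}\right) = \left(-27\right) \frac{343}{6} = - \frac{3087}{2}$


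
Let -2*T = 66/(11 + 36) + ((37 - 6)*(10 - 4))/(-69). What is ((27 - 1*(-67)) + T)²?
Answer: 10467745344/1168561 ≈ 8957.8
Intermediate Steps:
T = 698/1081 (T = -(66/(11 + 36) + ((37 - 6)*(10 - 4))/(-69))/2 = -(66/47 + (31*6)*(-1/69))/2 = -(66*(1/47) + 186*(-1/69))/2 = -(66/47 - 62/23)/2 = -½*(-1396/1081) = 698/1081 ≈ 0.64570)
((27 - 1*(-67)) + T)² = ((27 - 1*(-67)) + 698/1081)² = ((27 + 67) + 698/1081)² = (94 + 698/1081)² = (102312/1081)² = 10467745344/1168561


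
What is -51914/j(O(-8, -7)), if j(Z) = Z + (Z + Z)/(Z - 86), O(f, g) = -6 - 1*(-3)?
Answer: 4620346/261 ≈ 17702.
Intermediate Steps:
O(f, g) = -3 (O(f, g) = -6 + 3 = -3)
j(Z) = Z + 2*Z/(-86 + Z) (j(Z) = Z + (2*Z)/(-86 + Z) = Z + 2*Z/(-86 + Z))
-51914/j(O(-8, -7)) = -51914*(-(-86 - 3)/(3*(-84 - 3))) = -51914/((-3*(-87)/(-89))) = -51914/((-3*(-1/89)*(-87))) = -51914/(-261/89) = -51914*(-89/261) = 4620346/261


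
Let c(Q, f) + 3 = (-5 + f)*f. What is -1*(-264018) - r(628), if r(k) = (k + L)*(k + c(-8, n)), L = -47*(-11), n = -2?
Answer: -467637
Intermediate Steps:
c(Q, f) = -3 + f*(-5 + f) (c(Q, f) = -3 + (-5 + f)*f = -3 + f*(-5 + f))
L = 517
r(k) = (11 + k)*(517 + k) (r(k) = (k + 517)*(k + (-3 + (-2)**2 - 5*(-2))) = (517 + k)*(k + (-3 + 4 + 10)) = (517 + k)*(k + 11) = (517 + k)*(11 + k) = (11 + k)*(517 + k))
-1*(-264018) - r(628) = -1*(-264018) - (5687 + 628**2 + 528*628) = 264018 - (5687 + 394384 + 331584) = 264018 - 1*731655 = 264018 - 731655 = -467637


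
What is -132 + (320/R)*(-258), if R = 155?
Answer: -20604/31 ≈ -664.65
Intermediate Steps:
-132 + (320/R)*(-258) = -132 + (320/155)*(-258) = -132 + (320*(1/155))*(-258) = -132 + (64/31)*(-258) = -132 - 16512/31 = -20604/31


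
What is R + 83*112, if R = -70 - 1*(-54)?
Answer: 9280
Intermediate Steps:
R = -16 (R = -70 + 54 = -16)
R + 83*112 = -16 + 83*112 = -16 + 9296 = 9280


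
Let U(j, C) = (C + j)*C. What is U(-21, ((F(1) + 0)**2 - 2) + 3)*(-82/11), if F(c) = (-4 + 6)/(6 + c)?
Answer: 4241696/26411 ≈ 160.60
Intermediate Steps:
F(c) = 2/(6 + c)
U(j, C) = C*(C + j)
U(-21, ((F(1) + 0)**2 - 2) + 3)*(-82/11) = ((((2/(6 + 1) + 0)**2 - 2) + 3)*((((2/(6 + 1) + 0)**2 - 2) + 3) - 21))*(-82/11) = ((((2/7 + 0)**2 - 2) + 3)*((((2/7 + 0)**2 - 2) + 3) - 21))*(-82*1/11) = ((((2*(1/7) + 0)**2 - 2) + 3)*((((2*(1/7) + 0)**2 - 2) + 3) - 21))*(-82/11) = ((((2/7 + 0)**2 - 2) + 3)*((((2/7 + 0)**2 - 2) + 3) - 21))*(-82/11) = ((((2/7)**2 - 2) + 3)*((((2/7)**2 - 2) + 3) - 21))*(-82/11) = (((4/49 - 2) + 3)*(((4/49 - 2) + 3) - 21))*(-82/11) = ((-94/49 + 3)*((-94/49 + 3) - 21))*(-82/11) = (53*(53/49 - 21)/49)*(-82/11) = ((53/49)*(-976/49))*(-82/11) = -51728/2401*(-82/11) = 4241696/26411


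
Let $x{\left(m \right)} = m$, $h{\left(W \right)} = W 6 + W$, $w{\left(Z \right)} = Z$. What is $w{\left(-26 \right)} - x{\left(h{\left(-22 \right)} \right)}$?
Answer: $128$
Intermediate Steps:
$h{\left(W \right)} = 7 W$ ($h{\left(W \right)} = 6 W + W = 7 W$)
$w{\left(-26 \right)} - x{\left(h{\left(-22 \right)} \right)} = -26 - 7 \left(-22\right) = -26 - -154 = -26 + 154 = 128$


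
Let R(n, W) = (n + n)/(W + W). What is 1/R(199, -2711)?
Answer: -2711/199 ≈ -13.623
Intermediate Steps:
R(n, W) = n/W (R(n, W) = (2*n)/((2*W)) = (2*n)*(1/(2*W)) = n/W)
1/R(199, -2711) = 1/(199/(-2711)) = 1/(199*(-1/2711)) = 1/(-199/2711) = -2711/199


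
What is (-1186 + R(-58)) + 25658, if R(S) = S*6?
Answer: 24124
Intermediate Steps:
R(S) = 6*S
(-1186 + R(-58)) + 25658 = (-1186 + 6*(-58)) + 25658 = (-1186 - 348) + 25658 = -1534 + 25658 = 24124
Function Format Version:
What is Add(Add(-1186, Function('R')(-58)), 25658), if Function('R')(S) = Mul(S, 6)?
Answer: 24124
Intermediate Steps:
Function('R')(S) = Mul(6, S)
Add(Add(-1186, Function('R')(-58)), 25658) = Add(Add(-1186, Mul(6, -58)), 25658) = Add(Add(-1186, -348), 25658) = Add(-1534, 25658) = 24124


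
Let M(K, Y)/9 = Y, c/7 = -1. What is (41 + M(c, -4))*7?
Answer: 35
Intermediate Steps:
c = -7 (c = 7*(-1) = -7)
M(K, Y) = 9*Y
(41 + M(c, -4))*7 = (41 + 9*(-4))*7 = (41 - 36)*7 = 5*7 = 35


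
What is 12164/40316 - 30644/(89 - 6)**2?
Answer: -287911427/69434231 ≈ -4.1465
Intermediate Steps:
12164/40316 - 30644/(89 - 6)**2 = 12164*(1/40316) - 30644/(83**2) = 3041/10079 - 30644/6889 = -287911427/69434231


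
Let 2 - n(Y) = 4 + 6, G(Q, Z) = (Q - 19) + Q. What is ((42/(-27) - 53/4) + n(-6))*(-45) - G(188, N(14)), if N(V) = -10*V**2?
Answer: 2677/4 ≈ 669.25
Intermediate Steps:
G(Q, Z) = -19 + 2*Q (G(Q, Z) = (-19 + Q) + Q = -19 + 2*Q)
n(Y) = -8 (n(Y) = 2 - (4 + 6) = 2 - 1*10 = 2 - 10 = -8)
((42/(-27) - 53/4) + n(-6))*(-45) - G(188, N(14)) = ((42/(-27) - 53/4) - 8)*(-45) - (-19 + 2*188) = ((42*(-1/27) - 53*1/4) - 8)*(-45) - (-19 + 376) = ((-14/9 - 53/4) - 8)*(-45) - 1*357 = (-533/36 - 8)*(-45) - 357 = -821/36*(-45) - 357 = 4105/4 - 357 = 2677/4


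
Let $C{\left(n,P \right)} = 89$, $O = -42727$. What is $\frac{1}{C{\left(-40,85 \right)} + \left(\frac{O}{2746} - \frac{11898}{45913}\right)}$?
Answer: $\frac{126077098}{9226465063} \approx 0.013665$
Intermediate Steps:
$\frac{1}{C{\left(-40,85 \right)} + \left(\frac{O}{2746} - \frac{11898}{45913}\right)} = \frac{1}{89 - \left(\frac{11898}{45913} + \frac{42727}{2746}\right)} = \frac{1}{89 - \frac{1994396659}{126077098}} = \frac{1}{\frac{9226465063}{126077098}} = \frac{126077098}{9226465063}$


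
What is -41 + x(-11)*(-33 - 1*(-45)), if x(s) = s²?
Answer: 1411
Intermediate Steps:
-41 + x(-11)*(-33 - 1*(-45)) = -41 + (-11)²*(-33 - 1*(-45)) = -41 + 121*(-33 + 45) = -41 + 121*12 = -41 + 1452 = 1411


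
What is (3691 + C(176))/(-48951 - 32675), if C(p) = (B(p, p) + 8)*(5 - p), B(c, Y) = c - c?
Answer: -2323/81626 ≈ -0.028459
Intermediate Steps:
B(c, Y) = 0
C(p) = 40 - 8*p (C(p) = (0 + 8)*(5 - p) = 8*(5 - p) = 40 - 8*p)
(3691 + C(176))/(-48951 - 32675) = (3691 + (40 - 8*176))/(-48951 - 32675) = (3691 + (40 - 1408))/(-81626) = (3691 - 1368)*(-1/81626) = 2323*(-1/81626) = -2323/81626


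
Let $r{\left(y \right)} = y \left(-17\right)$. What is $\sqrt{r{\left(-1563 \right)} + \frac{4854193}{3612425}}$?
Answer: $\frac{2 \sqrt{3467588391157349}}{722485} \approx 163.01$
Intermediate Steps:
$r{\left(y \right)} = - 17 y$
$\sqrt{r{\left(-1563 \right)} + \frac{4854193}{3612425}} = \sqrt{\left(-17\right) \left(-1563\right) + \frac{4854193}{3612425}} = \sqrt{26571 + 4854193 \cdot \frac{1}{3612425}} = \sqrt{26571 + \frac{4854193}{3612425}} = \sqrt{\frac{95990598868}{3612425}} = \frac{2 \sqrt{3467588391157349}}{722485}$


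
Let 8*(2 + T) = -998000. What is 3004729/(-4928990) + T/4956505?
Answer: -620314226905/977222543198 ≈ -0.63477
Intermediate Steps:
T = -124752 (T = -2 + (1/8)*(-998000) = -2 - 124750 = -124752)
3004729/(-4928990) + T/4956505 = 3004729/(-4928990) - 124752/4956505 = 3004729*(-1/4928990) - 124752*1/4956505 = -3004729/4928990 - 124752/4956505 = -620314226905/977222543198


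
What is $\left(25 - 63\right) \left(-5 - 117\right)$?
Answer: $4636$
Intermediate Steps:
$\left(25 - 63\right) \left(-5 - 117\right) = \left(-38\right) \left(-122\right) = 4636$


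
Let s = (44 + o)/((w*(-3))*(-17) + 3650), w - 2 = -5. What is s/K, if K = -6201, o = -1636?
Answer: 1592/21684897 ≈ 7.3415e-5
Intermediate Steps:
w = -3 (w = 2 - 5 = -3)
s = -1592/3497 (s = (44 - 1636)/(-3*(-3)*(-17) + 3650) = -1592/(9*(-17) + 3650) = -1592/(-153 + 3650) = -1592/3497 ≈ -0.45525)
s/K = -1592/3497/(-6201) = -1592/3497*(-1/6201) = 1592/21684897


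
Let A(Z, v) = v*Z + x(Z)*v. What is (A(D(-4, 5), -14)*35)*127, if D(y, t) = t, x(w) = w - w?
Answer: -311150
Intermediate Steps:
x(w) = 0
A(Z, v) = Z*v (A(Z, v) = v*Z + 0*v = Z*v + 0 = Z*v)
(A(D(-4, 5), -14)*35)*127 = ((5*(-14))*35)*127 = -70*35*127 = -2450*127 = -311150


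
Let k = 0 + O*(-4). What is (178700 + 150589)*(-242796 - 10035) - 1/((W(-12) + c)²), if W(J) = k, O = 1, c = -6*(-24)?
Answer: -1631787556316401/19600 ≈ -8.3254e+10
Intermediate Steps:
c = 144
k = -4 (k = 0 + 1*(-4) = 0 - 4 = -4)
W(J) = -4
(178700 + 150589)*(-242796 - 10035) - 1/((W(-12) + c)²) = (178700 + 150589)*(-242796 - 10035) - 1/((-4 + 144)²) = 329289*(-252831) - 1/(140²) = -83254467159 - 1/19600 = -1631787556316401/19600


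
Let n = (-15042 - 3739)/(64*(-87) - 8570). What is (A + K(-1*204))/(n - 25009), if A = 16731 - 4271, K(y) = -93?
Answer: -174844646/353558461 ≈ -0.49453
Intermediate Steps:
A = 12460
n = 18781/14138 (n = -18781/(-5568 - 8570) = -18781/(-14138) = -18781*(-1/14138) = 18781/14138 ≈ 1.3284)
(A + K(-1*204))/(n - 25009) = (12460 - 93)/(18781/14138 - 25009) = 12367/(-353558461/14138) = 12367*(-14138/353558461) = -174844646/353558461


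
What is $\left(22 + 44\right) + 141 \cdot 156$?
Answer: $22062$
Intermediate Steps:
$\left(22 + 44\right) + 141 \cdot 156 = 66 + 21996 = 22062$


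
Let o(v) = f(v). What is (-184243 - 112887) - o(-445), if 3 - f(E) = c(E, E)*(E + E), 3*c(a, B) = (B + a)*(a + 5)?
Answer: -349415399/3 ≈ -1.1647e+8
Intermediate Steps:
c(a, B) = (5 + a)*(B + a)/3 (c(a, B) = ((B + a)*(a + 5))/3 = ((B + a)*(5 + a))/3 = ((5 + a)*(B + a))/3 = (5 + a)*(B + a)/3)
f(E) = 3 - 2*E*(2*E²/3 + 10*E/3) (f(E) = 3 - (E²/3 + 5*E/3 + 5*E/3 + E*E/3)*(E + E) = 3 - (E²/3 + 5*E/3 + 5*E/3 + E²/3)*2*E = 3 - (2*E²/3 + 10*E/3)*2*E = 3 - 2*E*(2*E²/3 + 10*E/3))
o(v) = 3 - 4*v²*(5 + v)/3
(-184243 - 112887) - o(-445) = (-184243 - 112887) - (3 - 4/3*(-445)²*(5 - 445)) = -297130 - (3 - 4/3*198025*(-440)) = -297130 - (3 + 348524000/3) = -297130 - 1*348524009/3 = -297130 - 348524009/3 = -349415399/3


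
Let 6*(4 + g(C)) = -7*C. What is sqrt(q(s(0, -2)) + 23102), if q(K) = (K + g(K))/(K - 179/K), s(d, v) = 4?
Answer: sqrt(5524200726)/489 ≈ 151.99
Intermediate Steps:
g(C) = -4 - 7*C/6 (g(C) = -4 + (-7*C)/6 = -4 - 7*C/6)
q(K) = (-4 - K/6)/(K - 179/K) (q(K) = (K + (-4 - 7*K/6))/(K - 179/K) = (-4 - K/6)/(K - 179/K))
sqrt(q(s(0, -2)) + 23102) = sqrt((1/6)*4*(-24 - 1*4)/(-179 + 4**2) + 23102) = sqrt((1/6)*4*(-24 - 4)/(-179 + 16) + 23102) = sqrt((1/6)*4*(-28)/(-163) + 23102) = sqrt((1/6)*4*(-1/163)*(-28) + 23102) = sqrt(56/489 + 23102) = sqrt(11296934/489) = sqrt(5524200726)/489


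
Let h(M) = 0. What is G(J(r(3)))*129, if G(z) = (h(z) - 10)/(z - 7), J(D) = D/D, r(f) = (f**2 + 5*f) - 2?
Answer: 215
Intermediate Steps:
r(f) = -2 + f**2 + 5*f
J(D) = 1
G(z) = -10/(-7 + z) (G(z) = (0 - 10)/(z - 7) = -10/(-7 + z))
G(J(r(3)))*129 = -10/(-7 + 1)*129 = -10/(-6)*129 = -10*(-1/6)*129 = (5/3)*129 = 215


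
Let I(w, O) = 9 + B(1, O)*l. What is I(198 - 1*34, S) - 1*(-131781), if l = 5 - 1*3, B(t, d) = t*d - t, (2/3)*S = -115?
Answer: 131443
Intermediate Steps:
S = -345/2 (S = (3/2)*(-115) = -345/2 ≈ -172.50)
B(t, d) = -t + d*t (B(t, d) = d*t - t = -t + d*t)
l = 2 (l = 5 - 3 = 2)
I(w, O) = 7 + 2*O (I(w, O) = 9 + (1*(-1 + O))*2 = 9 + (-1 + O)*2 = 9 + (-2 + 2*O) = 7 + 2*O)
I(198 - 1*34, S) - 1*(-131781) = (7 + 2*(-345/2)) - 1*(-131781) = (7 - 345) + 131781 = -338 + 131781 = 131443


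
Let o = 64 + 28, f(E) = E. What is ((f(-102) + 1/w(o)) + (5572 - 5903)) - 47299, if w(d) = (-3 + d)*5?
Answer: -21240739/445 ≈ -47732.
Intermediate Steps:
o = 92
w(d) = -15 + 5*d
((f(-102) + 1/w(o)) + (5572 - 5903)) - 47299 = ((-102 + 1/(-15 + 5*92)) + (5572 - 5903)) - 47299 = ((-102 + 1/(-15 + 460)) - 331) - 47299 = ((-102 + 1/445) - 331) - 47299 = (-45389/445 - 331) - 47299 = -192684/445 - 47299 = -21240739/445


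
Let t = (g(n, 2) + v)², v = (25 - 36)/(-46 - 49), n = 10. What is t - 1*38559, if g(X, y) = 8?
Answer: -347400534/9025 ≈ -38493.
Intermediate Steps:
v = 11/95 (v = -11/(-95) = -11*(-1/95) = 11/95 ≈ 0.11579)
t = 594441/9025 (t = (8 + 11/95)² = (771/95)² = 594441/9025 ≈ 65.866)
t - 1*38559 = 594441/9025 - 1*38559 = 594441/9025 - 38559 = -347400534/9025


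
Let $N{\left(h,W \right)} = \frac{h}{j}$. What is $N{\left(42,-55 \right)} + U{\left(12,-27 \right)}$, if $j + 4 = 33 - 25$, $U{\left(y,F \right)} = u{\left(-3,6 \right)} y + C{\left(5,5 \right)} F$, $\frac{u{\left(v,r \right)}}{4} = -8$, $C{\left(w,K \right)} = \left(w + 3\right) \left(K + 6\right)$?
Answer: $- \frac{5499}{2} \approx -2749.5$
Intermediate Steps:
$C{\left(w,K \right)} = \left(3 + w\right) \left(6 + K\right)$
$u{\left(v,r \right)} = -32$ ($u{\left(v,r \right)} = 4 \left(-8\right) = -32$)
$U{\left(y,F \right)} = - 32 y + 88 F$ ($U{\left(y,F \right)} = - 32 y + \left(18 + 3 \cdot 5 + 6 \cdot 5 + 5 \cdot 5\right) F = - 32 y + \left(18 + 15 + 30 + 25\right) F = - 32 y + 88 F$)
$j = 4$ ($j = -4 + \left(33 - 25\right) = -4 + 8 = 4$)
$N{\left(h,W \right)} = \frac{h}{4}$
$N{\left(42,-55 \right)} + U{\left(12,-27 \right)} = \frac{1}{4} \cdot 42 + \left(\left(-32\right) 12 + 88 \left(-27\right)\right) = \frac{21}{2} - 2760 = - \frac{5499}{2}$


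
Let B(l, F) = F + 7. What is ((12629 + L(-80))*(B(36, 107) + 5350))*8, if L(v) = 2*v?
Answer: 545044928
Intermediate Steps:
B(l, F) = 7 + F
((12629 + L(-80))*(B(36, 107) + 5350))*8 = ((12629 + 2*(-80))*((7 + 107) + 5350))*8 = ((12629 - 160)*(114 + 5350))*8 = (12469*5464)*8 = 68130616*8 = 545044928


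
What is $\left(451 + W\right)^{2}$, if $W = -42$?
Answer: $167281$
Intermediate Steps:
$\left(451 + W\right)^{2} = \left(451 - 42\right)^{2} = 409^{2} = 167281$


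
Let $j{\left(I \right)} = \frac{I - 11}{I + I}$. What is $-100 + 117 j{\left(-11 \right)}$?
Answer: $17$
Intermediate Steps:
$j{\left(I \right)} = \frac{-11 + I}{2 I}$
$-100 + 117 j{\left(-11 \right)} = -100 + 117 \frac{-11 - 11}{2 \left(-11\right)} = -100 + 117 \cdot \frac{1}{2} \left(- \frac{1}{11}\right) \left(-22\right) = -100 + 117 \cdot 1 = -100 + 117 = 17$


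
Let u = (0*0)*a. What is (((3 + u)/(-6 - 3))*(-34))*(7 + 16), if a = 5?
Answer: 782/3 ≈ 260.67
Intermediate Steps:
u = 0 (u = (0*0)*5 = 0*5 = 0)
(((3 + u)/(-6 - 3))*(-34))*(7 + 16) = (((3 + 0)/(-6 - 3))*(-34))*(7 + 16) = ((3/(-9))*(-34))*23 = ((3*(-1/9))*(-34))*23 = -1/3*(-34)*23 = (34/3)*23 = 782/3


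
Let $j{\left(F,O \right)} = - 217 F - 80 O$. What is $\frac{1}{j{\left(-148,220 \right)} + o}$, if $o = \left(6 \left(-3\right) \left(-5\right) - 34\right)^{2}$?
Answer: $\frac{1}{17652} \approx 5.6651 \cdot 10^{-5}$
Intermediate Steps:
$o = 3136$ ($o = \left(\left(-18\right) \left(-5\right) - 34\right)^{2} = \left(90 - 34\right)^{2} = 56^{2} = 3136$)
$\frac{1}{j{\left(-148,220 \right)} + o} = \frac{1}{\left(\left(-217\right) \left(-148\right) - 17600\right) + 3136} = \frac{1}{\left(32116 - 17600\right) + 3136} = \frac{1}{14516 + 3136} = \frac{1}{17652}$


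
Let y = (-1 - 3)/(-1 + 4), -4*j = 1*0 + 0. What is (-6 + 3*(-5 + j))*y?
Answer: 28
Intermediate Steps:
j = 0 (j = -(1*0 + 0)/4 = -(0 + 0)/4 = -¼*0 = 0)
y = -4/3 ≈ -1.3333
(-6 + 3*(-5 + j))*y = (-6 + 3*(-5 + 0))*(-4/3) = (-6 + 3*(-5))*(-4/3) = (-6 - 15)*(-4/3) = -21*(-4/3) = 28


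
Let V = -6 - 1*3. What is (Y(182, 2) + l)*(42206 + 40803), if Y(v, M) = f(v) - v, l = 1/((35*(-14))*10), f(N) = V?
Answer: -77688206109/4900 ≈ -1.5855e+7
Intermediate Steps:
V = -9 (V = -6 - 3 = -9)
f(N) = -9
l = -1/4900 (l = 1/(-490*10) = 1/(-4900) = -1/4900 ≈ -0.00020408)
Y(v, M) = -9 - v
(Y(182, 2) + l)*(42206 + 40803) = ((-9 - 1*182) - 1/4900)*(42206 + 40803) = ((-9 - 182) - 1/4900)*83009 = (-191 - 1/4900)*83009 = -935901/4900*83009 = -77688206109/4900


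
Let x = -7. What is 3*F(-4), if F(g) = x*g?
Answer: 84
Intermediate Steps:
F(g) = -7*g
3*F(-4) = 3*(-7*(-4)) = 3*28 = 84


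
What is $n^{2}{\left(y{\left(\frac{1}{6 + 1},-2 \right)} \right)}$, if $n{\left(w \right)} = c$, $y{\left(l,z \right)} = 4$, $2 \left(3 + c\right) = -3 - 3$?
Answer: $36$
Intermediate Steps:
$c = -6$ ($c = -3 + \frac{-3 - 3}{2} = -3 + \frac{1}{2} \left(-6\right) = -3 - 3 = -6$)
$n{\left(w \right)} = -6$
$n^{2}{\left(y{\left(\frac{1}{6 + 1},-2 \right)} \right)} = \left(-6\right)^{2} = 36$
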